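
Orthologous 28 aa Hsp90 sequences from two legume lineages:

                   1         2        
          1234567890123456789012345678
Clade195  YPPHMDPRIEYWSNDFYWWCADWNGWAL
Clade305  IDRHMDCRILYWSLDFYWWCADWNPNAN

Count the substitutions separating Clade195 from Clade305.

9

Mismatches occur at site 1 (Y/I), site 2 (P/D), site 3 (P/R), site 7 (P/C), site 10 (E/L), site 14 (N/L), site 25 (G/P), site 26 (W/N), site 28 (L/N).
That gives 9 mismatches out of 28 aligned sites, so the Hamming distance is 9.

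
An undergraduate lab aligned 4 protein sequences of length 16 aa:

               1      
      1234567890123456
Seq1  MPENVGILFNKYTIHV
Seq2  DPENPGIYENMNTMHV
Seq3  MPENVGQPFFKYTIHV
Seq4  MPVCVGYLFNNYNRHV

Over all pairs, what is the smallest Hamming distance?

3

Pairwise Hamming distances:
  Seq1 vs Seq2: 7
  Seq1 vs Seq3: 3
  Seq1 vs Seq4: 6
  Seq2 vs Seq3: 9
  Seq2 vs Seq4: 11
  Seq3 vs Seq4: 8
The smallest is 3, between Seq1 and Seq3.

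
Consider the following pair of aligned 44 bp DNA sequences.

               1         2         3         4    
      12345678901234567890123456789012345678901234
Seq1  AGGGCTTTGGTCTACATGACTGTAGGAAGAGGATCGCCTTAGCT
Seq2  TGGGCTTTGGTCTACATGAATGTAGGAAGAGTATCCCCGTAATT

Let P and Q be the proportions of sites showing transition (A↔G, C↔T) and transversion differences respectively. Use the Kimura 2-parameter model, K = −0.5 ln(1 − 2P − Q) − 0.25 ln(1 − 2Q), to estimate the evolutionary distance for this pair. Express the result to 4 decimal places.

0.1789

Mismatches occur at site 1 (A↔T, transversion), site 20 (C↔A, transversion), site 32 (G↔T, transversion), site 36 (G↔C, transversion), site 39 (T↔G, transversion), site 42 (G↔A, transition), site 43 (C↔T, transition).
Of the 7 differences, 2 transitions and 5 transversions over 44 sites: P = 2/44 = 0.045455, Q = 5/44 = 0.113636.
d = −0.5·ln(0.795454) − 0.25·ln(0.772728) = −0.5·(-0.228842) − 0.25·(-0.257828) = 0.1789.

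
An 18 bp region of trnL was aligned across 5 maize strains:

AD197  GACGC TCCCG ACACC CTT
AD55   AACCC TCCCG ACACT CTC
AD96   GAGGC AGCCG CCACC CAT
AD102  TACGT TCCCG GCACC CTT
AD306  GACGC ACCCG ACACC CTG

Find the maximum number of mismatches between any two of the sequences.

Pairwise Hamming distances:
  AD197 vs AD55: 4
  AD197 vs AD96: 5
  AD197 vs AD102: 3
  AD197 vs AD306: 2
  AD55 vs AD96: 9
  AD55 vs AD102: 6
  AD55 vs AD306: 5
  AD96 vs AD102: 7
  AD96 vs AD306: 5
  AD102 vs AD306: 5
The largest is 9, between AD55 and AD96.

9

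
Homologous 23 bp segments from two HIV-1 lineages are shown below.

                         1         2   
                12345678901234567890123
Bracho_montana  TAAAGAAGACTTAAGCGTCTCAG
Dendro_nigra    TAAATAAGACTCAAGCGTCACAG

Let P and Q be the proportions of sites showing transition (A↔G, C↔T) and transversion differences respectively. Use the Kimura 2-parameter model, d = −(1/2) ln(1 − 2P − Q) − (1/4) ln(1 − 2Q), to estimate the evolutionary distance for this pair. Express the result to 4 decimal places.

Mismatches occur at site 5 (G/T, transversion), site 12 (T/C, transition), site 20 (T/A, transversion).
Of the 3 differences, 1 transition and 2 transversions over 23 sites: P = 1/23 = 0.043478, Q = 2/23 = 0.086957.
d = −0.5·ln(0.826087) − 0.25·ln(0.826086) = −0.5·(-0.191055) − 0.25·(-0.191056) = 0.1433.

0.1433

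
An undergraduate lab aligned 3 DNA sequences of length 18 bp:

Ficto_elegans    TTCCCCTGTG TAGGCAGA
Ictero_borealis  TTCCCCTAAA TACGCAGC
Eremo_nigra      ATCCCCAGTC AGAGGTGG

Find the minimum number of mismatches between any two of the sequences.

5

Pairwise Hamming distances:
  Ficto_elegans vs Ictero_borealis: 5
  Ficto_elegans vs Eremo_nigra: 9
  Ictero_borealis vs Eremo_nigra: 11
The smallest is 5, between Ficto_elegans and Ictero_borealis.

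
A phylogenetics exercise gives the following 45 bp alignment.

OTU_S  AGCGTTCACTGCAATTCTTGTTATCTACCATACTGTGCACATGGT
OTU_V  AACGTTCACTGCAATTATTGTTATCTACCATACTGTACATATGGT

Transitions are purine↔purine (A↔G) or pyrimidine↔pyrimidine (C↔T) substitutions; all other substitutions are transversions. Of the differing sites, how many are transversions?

Mismatches occur at site 2 (G/A, transition), site 17 (C/A, transversion), site 37 (G/A, transition), site 40 (C/T, transition).
Of the 4 differences, 3 transitions and 1 transversion, so the answer is 1.

1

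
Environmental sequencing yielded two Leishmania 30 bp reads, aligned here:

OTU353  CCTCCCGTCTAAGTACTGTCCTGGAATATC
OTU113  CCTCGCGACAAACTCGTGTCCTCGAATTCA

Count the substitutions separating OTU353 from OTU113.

10

The sequences differ at positions 5 (C/G), 8 (T/A), 10 (T/A), 13 (G/C), 15 (A/C), 16 (C/G), 23 (G/C), 28 (A/T), 29 (T/C), 30 (C/A).
That gives 10 mismatches out of 30 aligned sites, so the Hamming distance is 10.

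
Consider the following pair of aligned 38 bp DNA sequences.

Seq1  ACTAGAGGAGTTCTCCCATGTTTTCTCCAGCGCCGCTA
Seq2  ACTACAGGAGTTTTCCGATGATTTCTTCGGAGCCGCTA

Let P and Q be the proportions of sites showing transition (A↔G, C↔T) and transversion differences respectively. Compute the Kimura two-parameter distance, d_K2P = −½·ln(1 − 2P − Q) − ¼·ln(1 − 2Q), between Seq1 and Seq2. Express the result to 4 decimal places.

0.2118

The sequences differ at positions 5 (G/C, transversion), 13 (C/T, transition), 17 (C/G, transversion), 21 (T/A, transversion), 27 (C/T, transition), 29 (A/G, transition), 31 (C/A, transversion).
Of the 7 differences, 3 transitions and 4 transversions over 38 sites: P = 3/38 = 0.078947, Q = 4/38 = 0.105263.
d = −0.5·ln(0.736843) − 0.25·ln(0.789474) = −0.5·(-0.305380) − 0.25·(-0.236388) = 0.2118.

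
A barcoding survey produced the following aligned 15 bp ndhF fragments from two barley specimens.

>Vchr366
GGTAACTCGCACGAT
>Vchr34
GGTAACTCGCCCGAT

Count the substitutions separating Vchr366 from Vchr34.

1

Differing sites — 11:A/C.
That gives 1 mismatch out of 15 aligned sites, so the Hamming distance is 1.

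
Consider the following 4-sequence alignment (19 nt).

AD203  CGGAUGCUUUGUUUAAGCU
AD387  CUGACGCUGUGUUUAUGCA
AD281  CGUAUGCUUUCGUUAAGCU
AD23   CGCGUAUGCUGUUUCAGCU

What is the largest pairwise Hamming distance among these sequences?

Pairwise Hamming distances:
  AD203 vs AD387: 5
  AD203 vs AD281: 3
  AD203 vs AD23: 7
  AD387 vs AD281: 8
  AD387 vs AD23: 11
  AD281 vs AD23: 9
The largest is 11, between AD387 and AD23.

11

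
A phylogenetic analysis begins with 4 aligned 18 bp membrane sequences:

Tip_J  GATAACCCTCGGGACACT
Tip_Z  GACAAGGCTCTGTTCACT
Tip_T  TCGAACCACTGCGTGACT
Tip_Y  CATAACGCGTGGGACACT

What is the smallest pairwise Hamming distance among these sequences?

4

Pairwise Hamming distances:
  Tip_J vs Tip_Z: 6
  Tip_J vs Tip_T: 9
  Tip_J vs Tip_Y: 4
  Tip_Z vs Tip_T: 12
  Tip_Z vs Tip_Y: 8
  Tip_T vs Tip_Y: 9
The smallest is 4, between Tip_J and Tip_Y.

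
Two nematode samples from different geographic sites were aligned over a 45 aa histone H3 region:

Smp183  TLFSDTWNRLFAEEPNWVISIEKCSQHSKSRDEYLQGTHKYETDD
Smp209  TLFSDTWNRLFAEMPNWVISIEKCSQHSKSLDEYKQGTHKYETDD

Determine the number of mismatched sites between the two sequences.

The sequences differ at positions 14 (E/M), 31 (R/L), 35 (L/K).
That gives 3 mismatches out of 45 aligned sites, so the Hamming distance is 3.

3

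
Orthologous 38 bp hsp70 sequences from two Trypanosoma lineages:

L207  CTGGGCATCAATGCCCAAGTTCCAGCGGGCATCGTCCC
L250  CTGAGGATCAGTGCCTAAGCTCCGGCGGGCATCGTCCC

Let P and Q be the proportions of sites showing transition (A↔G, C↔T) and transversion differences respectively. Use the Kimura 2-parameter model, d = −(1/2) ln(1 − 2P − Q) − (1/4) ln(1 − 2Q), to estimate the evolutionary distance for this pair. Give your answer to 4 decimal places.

The sequences differ at positions 4 (G/A, transition), 6 (C/G, transversion), 11 (A/G, transition), 16 (C/T, transition), 20 (T/C, transition), 24 (A/G, transition).
Of the 6 differences, 5 transitions and 1 transversion over 38 sites: P = 5/38 = 0.131579, Q = 1/38 = 0.026316.
d = −0.5·ln(0.710526) − 0.25·ln(0.947368) = −0.5·(-0.341750) − 0.25·(-0.054068) = 0.1844.

0.1844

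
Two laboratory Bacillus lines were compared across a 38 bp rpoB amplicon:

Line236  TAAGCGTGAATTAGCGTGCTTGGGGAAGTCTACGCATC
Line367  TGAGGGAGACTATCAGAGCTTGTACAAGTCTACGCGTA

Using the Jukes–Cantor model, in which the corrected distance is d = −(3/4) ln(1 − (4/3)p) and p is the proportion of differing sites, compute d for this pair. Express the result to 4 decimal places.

The sequences differ at positions 2 (A/G), 5 (C/G), 7 (T/A), 10 (A/C), 12 (T/A), 13 (A/T), 14 (G/C), 15 (C/A), 17 (T/A), 23 (G/T), 24 (G/A), 25 (G/C), 36 (A/G), 38 (C/A).
p = 14/38 = 0.368421.
d = −0.75 · ln(1 − (4/3)·0.368421) = −0.75 · ln(0.508772) = −0.75 · (-0.675755) = 0.5068.

0.5068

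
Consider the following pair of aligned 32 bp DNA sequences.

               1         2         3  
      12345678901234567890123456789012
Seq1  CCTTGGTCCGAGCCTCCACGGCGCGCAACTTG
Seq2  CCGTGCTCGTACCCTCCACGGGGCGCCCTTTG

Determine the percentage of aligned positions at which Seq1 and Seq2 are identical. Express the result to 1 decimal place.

71.9%

Differing sites — 3:T/G; 6:G/C; 9:C/G; 10:G/T; 12:G/C; 22:C/G; 27:A/C; 28:A/C; 29:C/T.
23 of the 32 sites match, so the percent identity is 23/32 × 100 = 71.9%.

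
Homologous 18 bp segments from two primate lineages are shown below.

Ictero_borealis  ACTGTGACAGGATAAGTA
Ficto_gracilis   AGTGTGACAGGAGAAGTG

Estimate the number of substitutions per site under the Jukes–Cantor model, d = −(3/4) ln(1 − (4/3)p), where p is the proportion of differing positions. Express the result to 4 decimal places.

0.1885

Differing sites — 2:C/G; 13:T/G; 18:A/G.
p = 3/18 = 0.166667.
d = −0.75 · ln(1 − (4/3)·0.166667) = −0.75 · ln(0.777777) = −0.75 · (-0.251315) = 0.1885.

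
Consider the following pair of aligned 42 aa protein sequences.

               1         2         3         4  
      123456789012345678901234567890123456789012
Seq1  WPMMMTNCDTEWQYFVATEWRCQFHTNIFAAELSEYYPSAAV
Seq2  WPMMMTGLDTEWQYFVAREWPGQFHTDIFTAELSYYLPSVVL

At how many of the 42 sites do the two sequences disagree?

The sequences differ at positions 7 (N/G), 8 (C/L), 18 (T/R), 21 (R/P), 22 (C/G), 27 (N/D), 30 (A/T), 35 (E/Y), 37 (Y/L), 40 (A/V), 41 (A/V), 42 (V/L).
That gives 12 mismatches out of 42 aligned sites, so the Hamming distance is 12.

12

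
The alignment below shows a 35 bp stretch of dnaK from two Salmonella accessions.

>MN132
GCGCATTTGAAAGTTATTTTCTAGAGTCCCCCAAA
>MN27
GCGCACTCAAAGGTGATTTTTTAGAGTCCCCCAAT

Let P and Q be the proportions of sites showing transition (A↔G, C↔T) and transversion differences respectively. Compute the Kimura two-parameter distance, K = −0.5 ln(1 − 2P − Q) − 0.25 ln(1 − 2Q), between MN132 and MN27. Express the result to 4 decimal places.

Mismatches occur at site 6 (T→C, transition), site 8 (T→C, transition), site 9 (G→A, transition), site 12 (A→G, transition), site 15 (T→G, transversion), site 21 (C→T, transition), site 35 (A→T, transversion).
Of the 7 differences, 5 transitions and 2 transversions over 35 sites: P = 5/35 = 0.142857, Q = 2/35 = 0.057143.
d = −0.5·ln(0.657143) − 0.25·ln(0.885714) = −0.5·(-0.419854) − 0.25·(-0.121361) = 0.2403.

0.2403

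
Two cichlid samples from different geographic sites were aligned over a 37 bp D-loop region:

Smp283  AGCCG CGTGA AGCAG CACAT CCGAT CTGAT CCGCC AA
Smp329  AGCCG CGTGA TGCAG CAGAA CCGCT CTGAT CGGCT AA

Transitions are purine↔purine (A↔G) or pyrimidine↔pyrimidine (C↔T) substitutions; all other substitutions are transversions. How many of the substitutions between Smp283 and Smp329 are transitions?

1

Mismatches occur at site 11 (A↔T, transversion), site 18 (C↔G, transversion), site 20 (T↔A, transversion), site 24 (A↔C, transversion), site 32 (C↔G, transversion), site 35 (C↔T, transition).
Of the 6 differences, 1 transition and 5 transversions, so the answer is 1.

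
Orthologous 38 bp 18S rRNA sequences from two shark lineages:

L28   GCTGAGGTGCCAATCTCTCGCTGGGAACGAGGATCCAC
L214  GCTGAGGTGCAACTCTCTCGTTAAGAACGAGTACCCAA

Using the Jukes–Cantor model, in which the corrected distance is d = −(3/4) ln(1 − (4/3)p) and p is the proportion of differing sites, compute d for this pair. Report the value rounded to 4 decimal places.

0.2471

The sequences differ at positions 11 (C/A), 13 (A/C), 21 (C/T), 23 (G/A), 24 (G/A), 32 (G/T), 34 (T/C), 38 (C/A).
p = 8/38 = 0.210526.
d = −0.75 · ln(1 − (4/3)·0.210526) = −0.75 · ln(0.719299) = −0.75 · (-0.329478) = 0.2471.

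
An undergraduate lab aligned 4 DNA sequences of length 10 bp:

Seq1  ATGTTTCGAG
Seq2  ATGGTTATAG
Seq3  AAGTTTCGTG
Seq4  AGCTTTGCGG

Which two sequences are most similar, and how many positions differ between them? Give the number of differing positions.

Pairwise Hamming distances:
  Seq1 vs Seq2: 3
  Seq1 vs Seq3: 2
  Seq1 vs Seq4: 5
  Seq2 vs Seq3: 5
  Seq2 vs Seq4: 6
  Seq3 vs Seq4: 5
The smallest is 2, between Seq1 and Seq3.

2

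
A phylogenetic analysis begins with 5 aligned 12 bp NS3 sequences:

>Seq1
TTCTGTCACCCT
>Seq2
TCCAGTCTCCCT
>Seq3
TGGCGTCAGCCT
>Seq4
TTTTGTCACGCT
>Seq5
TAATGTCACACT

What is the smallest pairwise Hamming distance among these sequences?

Pairwise Hamming distances:
  Seq1 vs Seq2: 3
  Seq1 vs Seq3: 4
  Seq1 vs Seq4: 2
  Seq1 vs Seq5: 3
  Seq2 vs Seq3: 5
  Seq2 vs Seq4: 5
  Seq2 vs Seq5: 5
  Seq3 vs Seq4: 5
  Seq3 vs Seq5: 5
  Seq4 vs Seq5: 3
The smallest is 2, between Seq1 and Seq4.

2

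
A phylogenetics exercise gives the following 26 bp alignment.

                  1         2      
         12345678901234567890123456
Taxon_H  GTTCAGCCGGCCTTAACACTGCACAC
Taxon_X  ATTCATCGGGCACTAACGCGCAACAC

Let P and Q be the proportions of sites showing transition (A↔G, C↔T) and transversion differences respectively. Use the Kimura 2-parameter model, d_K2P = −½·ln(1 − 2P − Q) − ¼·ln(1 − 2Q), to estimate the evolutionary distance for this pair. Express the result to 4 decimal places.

The sequences differ at positions 1 (G/A, transition), 6 (G/T, transversion), 8 (C/G, transversion), 12 (C/A, transversion), 13 (T/C, transition), 18 (A/G, transition), 20 (T/G, transversion), 21 (G/C, transversion), 22 (C/A, transversion).
Of the 9 differences, 3 transitions and 6 transversions over 26 sites: P = 3/26 = 0.115385, Q = 6/26 = 0.230769.
d = −0.5·ln(0.538461) − 0.25·ln(0.538462) = −0.5·(-0.619040) − 0.25·(-0.619038) = 0.4643.

0.4643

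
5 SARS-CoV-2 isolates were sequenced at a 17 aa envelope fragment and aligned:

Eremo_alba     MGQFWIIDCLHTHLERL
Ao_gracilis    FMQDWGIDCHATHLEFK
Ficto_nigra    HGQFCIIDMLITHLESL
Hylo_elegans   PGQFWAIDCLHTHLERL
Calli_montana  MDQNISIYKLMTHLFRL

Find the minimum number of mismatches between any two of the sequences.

2

Pairwise Hamming distances:
  Eremo_alba vs Ao_gracilis: 8
  Eremo_alba vs Ficto_nigra: 5
  Eremo_alba vs Hylo_elegans: 2
  Eremo_alba vs Calli_montana: 8
  Ao_gracilis vs Ficto_nigra: 10
  Ao_gracilis vs Hylo_elegans: 8
  Ao_gracilis vs Calli_montana: 12
  Ficto_nigra vs Hylo_elegans: 6
  Ficto_nigra vs Calli_montana: 10
  Hylo_elegans vs Calli_montana: 9
The smallest is 2, between Eremo_alba and Hylo_elegans.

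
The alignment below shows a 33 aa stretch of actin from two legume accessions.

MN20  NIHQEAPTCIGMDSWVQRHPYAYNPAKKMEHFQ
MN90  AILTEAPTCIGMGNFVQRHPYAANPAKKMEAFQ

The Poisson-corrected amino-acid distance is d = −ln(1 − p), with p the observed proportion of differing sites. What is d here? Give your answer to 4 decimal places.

0.2776

The sequences differ at positions 1 (N/A), 3 (H/L), 4 (Q/T), 13 (D/G), 14 (S/N), 15 (W/F), 23 (Y/A), 31 (H/A).
p = 8/33 = 0.242424.
d = −ln(1 − 0.242424) = −ln(0.757576) = 0.2776.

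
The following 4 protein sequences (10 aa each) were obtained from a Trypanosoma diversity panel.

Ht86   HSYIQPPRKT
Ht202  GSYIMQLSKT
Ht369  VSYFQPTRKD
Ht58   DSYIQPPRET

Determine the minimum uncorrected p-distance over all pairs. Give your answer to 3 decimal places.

0.200

Pairwise Hamming distances:
  Ht86 vs Ht202: 5
  Ht86 vs Ht369: 4
  Ht86 vs Ht58: 2
  Ht202 vs Ht369: 7
  Ht202 vs Ht58: 6
  Ht369 vs Ht58: 5
The smallest is 2 mismatches, between Ht86 and Ht58; p = 2/10 = 0.200.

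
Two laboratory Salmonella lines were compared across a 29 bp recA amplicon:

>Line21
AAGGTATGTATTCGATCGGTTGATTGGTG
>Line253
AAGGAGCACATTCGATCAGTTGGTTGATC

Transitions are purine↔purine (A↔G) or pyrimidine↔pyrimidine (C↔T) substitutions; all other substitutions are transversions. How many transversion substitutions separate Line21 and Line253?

Differing sites — 5:T/A (Tv); 6:A/G (Ti); 7:T/C (Ti); 8:G/A (Ti); 9:T/C (Ti); 18:G/A (Ti); 23:A/G (Ti); 27:G/A (Ti); 29:G/C (Tv).
Of the 9 differences, 7 transitions and 2 transversions, so the answer is 2.

2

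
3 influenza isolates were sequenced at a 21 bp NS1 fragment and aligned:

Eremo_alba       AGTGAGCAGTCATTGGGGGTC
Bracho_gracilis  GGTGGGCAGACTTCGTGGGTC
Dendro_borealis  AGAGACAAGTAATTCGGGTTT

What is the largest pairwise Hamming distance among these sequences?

13

Pairwise Hamming distances:
  Eremo_alba vs Bracho_gracilis: 6
  Eremo_alba vs Dendro_borealis: 7
  Bracho_gracilis vs Dendro_borealis: 13
The largest is 13, between Bracho_gracilis and Dendro_borealis.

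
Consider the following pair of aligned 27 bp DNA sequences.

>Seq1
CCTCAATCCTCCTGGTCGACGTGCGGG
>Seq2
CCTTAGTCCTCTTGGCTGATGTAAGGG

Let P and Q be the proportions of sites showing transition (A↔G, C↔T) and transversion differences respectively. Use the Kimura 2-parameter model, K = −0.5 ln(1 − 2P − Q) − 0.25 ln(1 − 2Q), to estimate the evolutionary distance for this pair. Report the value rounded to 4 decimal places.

0.4247

Differing sites — 4:C/T (Ti); 6:A/G (Ti); 12:C/T (Ti); 16:T/C (Ti); 17:C/T (Ti); 20:C/T (Ti); 23:G/A (Ti); 24:C/A (Tv).
Of the 8 differences, 7 transitions and 1 transversion over 27 sites: P = 7/27 = 0.259259, Q = 1/27 = 0.037037.
d = −0.5·ln(0.444445) − 0.25·ln(0.925926) = −0.5·(-0.810929) − 0.25·(-0.076961) = 0.4247.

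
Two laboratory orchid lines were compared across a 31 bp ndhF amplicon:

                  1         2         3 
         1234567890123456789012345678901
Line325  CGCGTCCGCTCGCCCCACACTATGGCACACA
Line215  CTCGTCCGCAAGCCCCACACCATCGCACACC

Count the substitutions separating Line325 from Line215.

6

The sequences differ at positions 2 (G/T), 10 (T/A), 11 (C/A), 21 (T/C), 24 (G/C), 31 (A/C).
That gives 6 mismatches out of 31 aligned sites, so the Hamming distance is 6.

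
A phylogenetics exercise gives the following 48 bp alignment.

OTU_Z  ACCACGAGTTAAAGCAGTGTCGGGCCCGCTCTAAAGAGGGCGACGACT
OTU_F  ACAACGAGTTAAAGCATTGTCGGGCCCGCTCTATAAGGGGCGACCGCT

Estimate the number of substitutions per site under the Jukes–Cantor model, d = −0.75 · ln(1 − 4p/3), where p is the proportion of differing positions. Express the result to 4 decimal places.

Mismatches occur at site 3 (C/A), site 17 (G/T), site 34 (A/T), site 36 (G/A), site 37 (A/G), site 45 (G/C), site 46 (A/G).
p = 7/48 = 0.145833.
d = −0.75 · ln(1 − (4/3)·0.145833) = −0.75 · ln(0.805556) = −0.75 · (-0.216223) = 0.1622.

0.1622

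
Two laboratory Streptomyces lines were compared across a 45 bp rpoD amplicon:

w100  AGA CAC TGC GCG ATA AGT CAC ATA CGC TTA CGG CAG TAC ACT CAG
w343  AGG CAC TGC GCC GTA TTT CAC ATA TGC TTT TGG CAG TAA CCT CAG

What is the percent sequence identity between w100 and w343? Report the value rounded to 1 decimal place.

Differing sites — 3:A/G; 12:G/C; 13:A/G; 16:A/T; 17:G/T; 25:C/T; 30:A/T; 31:C/T; 39:C/A; 40:A/C.
35 of the 45 sites match, so the percent identity is 35/45 × 100 = 77.8%.

77.8%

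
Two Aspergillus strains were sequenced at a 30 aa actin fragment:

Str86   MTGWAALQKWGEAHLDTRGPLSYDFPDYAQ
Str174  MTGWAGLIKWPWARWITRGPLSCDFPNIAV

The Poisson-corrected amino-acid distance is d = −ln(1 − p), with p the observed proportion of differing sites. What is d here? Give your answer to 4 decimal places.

Mismatches occur at site 6 (A→G), site 8 (Q→I), site 11 (G→P), site 12 (E→W), site 14 (H→R), site 15 (L→W), site 16 (D→I), site 23 (Y→C), site 27 (D→N), site 28 (Y→I), site 30 (Q→V).
p = 11/30 = 0.366667.
d = −ln(1 − 0.366667) = −ln(0.633333) = 0.4568.

0.4568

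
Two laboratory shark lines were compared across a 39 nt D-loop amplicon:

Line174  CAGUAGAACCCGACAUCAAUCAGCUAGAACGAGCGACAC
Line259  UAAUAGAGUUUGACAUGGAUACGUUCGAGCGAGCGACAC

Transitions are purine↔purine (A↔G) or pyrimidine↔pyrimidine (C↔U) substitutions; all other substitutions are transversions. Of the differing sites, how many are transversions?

Differing sites — 1:C/U (Ti); 3:G/A (Ti); 8:A/G (Ti); 9:C/U (Ti); 10:C/U (Ti); 11:C/U (Ti); 17:C/G (Tv); 18:A/G (Ti); 21:C/A (Tv); 22:A/C (Tv); 24:C/U (Ti); 26:A/C (Tv); 29:A/G (Ti).
Of the 13 differences, 9 transitions and 4 transversions, so the answer is 4.

4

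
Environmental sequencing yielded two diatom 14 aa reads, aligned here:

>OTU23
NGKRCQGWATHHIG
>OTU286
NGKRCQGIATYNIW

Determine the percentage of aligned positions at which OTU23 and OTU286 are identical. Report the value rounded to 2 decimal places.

71.43%

Differing sites — 8:W/I; 11:H/Y; 12:H/N; 14:G/W.
10 of the 14 sites match, so the percent identity is 10/14 × 100 = 71.43%.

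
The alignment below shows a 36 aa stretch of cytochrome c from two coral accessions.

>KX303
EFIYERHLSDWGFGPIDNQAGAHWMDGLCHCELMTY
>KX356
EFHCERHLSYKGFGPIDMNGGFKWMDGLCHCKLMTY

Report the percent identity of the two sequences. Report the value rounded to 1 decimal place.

Differing sites — 3:I/H; 4:Y/C; 10:D/Y; 11:W/K; 18:N/M; 19:Q/N; 20:A/G; 22:A/F; 23:H/K; 32:E/K.
26 of the 36 sites match, so the percent identity is 26/36 × 100 = 72.2%.

72.2%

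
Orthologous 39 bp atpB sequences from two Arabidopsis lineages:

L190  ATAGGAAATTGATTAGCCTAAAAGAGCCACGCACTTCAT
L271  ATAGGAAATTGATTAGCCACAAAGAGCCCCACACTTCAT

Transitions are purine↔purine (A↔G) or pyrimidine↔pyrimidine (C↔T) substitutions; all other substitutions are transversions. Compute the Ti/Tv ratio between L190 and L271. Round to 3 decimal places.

0.333

Differing sites — 19:T/A (Tv); 20:A/C (Tv); 29:A/C (Tv); 31:G/A (Ti).
Of the 4 differences, 1 transition and 3 transversions, so Ti/Tv = 1/3 = 0.333.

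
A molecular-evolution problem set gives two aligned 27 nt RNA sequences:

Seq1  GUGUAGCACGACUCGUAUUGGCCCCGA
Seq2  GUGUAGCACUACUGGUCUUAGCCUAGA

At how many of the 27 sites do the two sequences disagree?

6

Differing sites — 10:G/U; 14:C/G; 17:A/C; 20:G/A; 24:C/U; 25:C/A.
That gives 6 mismatches out of 27 aligned sites, so the Hamming distance is 6.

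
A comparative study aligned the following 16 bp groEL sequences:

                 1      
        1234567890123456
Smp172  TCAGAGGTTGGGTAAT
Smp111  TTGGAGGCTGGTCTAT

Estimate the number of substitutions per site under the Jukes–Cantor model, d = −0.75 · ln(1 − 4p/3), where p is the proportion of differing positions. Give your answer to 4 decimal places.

Mismatches occur at site 2 (C→T), site 3 (A→G), site 8 (T→C), site 12 (G→T), site 13 (T→C), site 14 (A→T).
p = 6/16 = 0.375000.
d = −0.75 · ln(1 − (4/3)·0.375000) = −0.75 · ln(0.500000) = −0.75 · (-0.693147) = 0.5199.

0.5199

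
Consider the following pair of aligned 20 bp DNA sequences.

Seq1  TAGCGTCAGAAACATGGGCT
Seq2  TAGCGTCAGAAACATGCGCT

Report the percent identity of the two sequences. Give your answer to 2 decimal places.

95.00%

A single mismatch occurs at site 17 (G↔C).
19 of the 20 sites match, so the percent identity is 19/20 × 100 = 95.00%.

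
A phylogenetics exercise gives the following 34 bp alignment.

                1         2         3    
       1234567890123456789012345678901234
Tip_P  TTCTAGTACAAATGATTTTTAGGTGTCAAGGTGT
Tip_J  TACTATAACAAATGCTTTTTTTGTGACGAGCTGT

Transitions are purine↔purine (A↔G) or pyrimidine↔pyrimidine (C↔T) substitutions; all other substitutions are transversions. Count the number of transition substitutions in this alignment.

1

Differing sites — 2:T/A (Tv); 6:G/T (Tv); 7:T/A (Tv); 15:A/C (Tv); 21:A/T (Tv); 22:G/T (Tv); 26:T/A (Tv); 28:A/G (Ti); 31:G/C (Tv).
Of the 9 differences, 1 transition and 8 transversions, so the answer is 1.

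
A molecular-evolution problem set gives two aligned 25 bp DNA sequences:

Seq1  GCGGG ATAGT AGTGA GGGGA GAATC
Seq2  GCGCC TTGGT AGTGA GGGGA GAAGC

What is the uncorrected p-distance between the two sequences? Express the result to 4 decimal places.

0.2000

Differing sites — 4:G/C; 5:G/C; 6:A/T; 8:A/G; 24:T/G.
There are 5 differences over 25 sites, so p = 5/25 = 0.2000.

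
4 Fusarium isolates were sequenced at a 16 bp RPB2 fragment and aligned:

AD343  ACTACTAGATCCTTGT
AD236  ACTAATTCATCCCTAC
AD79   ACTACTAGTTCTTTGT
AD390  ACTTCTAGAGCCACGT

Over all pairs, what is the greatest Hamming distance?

Pairwise Hamming distances:
  AD343 vs AD236: 6
  AD343 vs AD79: 2
  AD343 vs AD390: 4
  AD236 vs AD79: 8
  AD236 vs AD390: 9
  AD79 vs AD390: 6
The largest is 9, between AD236 and AD390.

9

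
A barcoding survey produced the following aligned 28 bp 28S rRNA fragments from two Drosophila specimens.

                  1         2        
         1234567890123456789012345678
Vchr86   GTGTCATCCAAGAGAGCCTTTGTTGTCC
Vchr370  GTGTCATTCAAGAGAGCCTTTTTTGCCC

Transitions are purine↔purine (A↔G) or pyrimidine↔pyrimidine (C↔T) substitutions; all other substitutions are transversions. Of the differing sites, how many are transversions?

1

Differing sites — 8:C/T (Ti); 22:G/T (Tv); 26:T/C (Ti).
Of the 3 differences, 2 transitions and 1 transversion, so the answer is 1.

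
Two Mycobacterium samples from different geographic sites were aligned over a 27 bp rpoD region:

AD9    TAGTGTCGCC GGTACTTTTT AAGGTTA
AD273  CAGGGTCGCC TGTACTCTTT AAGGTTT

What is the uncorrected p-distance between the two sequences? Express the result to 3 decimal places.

The sequences differ at positions 1 (T/C), 4 (T/G), 11 (G/T), 17 (T/C), 27 (A/T).
There are 5 differences over 27 sites, so p = 5/27 = 0.185.

0.185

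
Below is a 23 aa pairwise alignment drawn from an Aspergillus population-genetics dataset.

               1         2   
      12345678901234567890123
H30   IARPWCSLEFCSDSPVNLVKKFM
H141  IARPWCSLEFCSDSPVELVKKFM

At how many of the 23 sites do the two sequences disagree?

1

Differing sites — 17:N/E.
That gives 1 mismatch out of 23 aligned sites, so the Hamming distance is 1.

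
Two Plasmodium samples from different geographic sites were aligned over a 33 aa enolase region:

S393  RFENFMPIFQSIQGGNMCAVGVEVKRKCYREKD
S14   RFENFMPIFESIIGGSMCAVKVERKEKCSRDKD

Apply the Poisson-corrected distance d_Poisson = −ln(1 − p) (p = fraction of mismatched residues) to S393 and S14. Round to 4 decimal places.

Differing sites — 10:Q/E; 13:Q/I; 16:N/S; 21:G/K; 24:V/R; 26:R/E; 29:Y/S; 31:E/D.
p = 8/33 = 0.242424.
d = −ln(1 − 0.242424) = −ln(0.757576) = 0.2776.

0.2776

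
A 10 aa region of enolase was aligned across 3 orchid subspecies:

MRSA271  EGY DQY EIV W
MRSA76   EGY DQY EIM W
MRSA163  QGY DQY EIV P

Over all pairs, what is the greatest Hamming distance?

Pairwise Hamming distances:
  MRSA271 vs MRSA76: 1
  MRSA271 vs MRSA163: 2
  MRSA76 vs MRSA163: 3
The largest is 3, between MRSA76 and MRSA163.

3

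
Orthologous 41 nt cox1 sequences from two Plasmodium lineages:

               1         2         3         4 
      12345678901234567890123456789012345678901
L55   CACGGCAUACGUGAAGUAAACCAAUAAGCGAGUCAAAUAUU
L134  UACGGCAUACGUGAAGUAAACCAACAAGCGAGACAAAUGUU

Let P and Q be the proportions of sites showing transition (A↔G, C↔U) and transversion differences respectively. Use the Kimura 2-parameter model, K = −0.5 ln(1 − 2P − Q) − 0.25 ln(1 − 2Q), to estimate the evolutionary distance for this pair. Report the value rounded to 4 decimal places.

The sequences differ at positions 1 (C/U, transition), 25 (U/C, transition), 33 (U/A, transversion), 39 (A/G, transition).
Of the 4 differences, 3 transitions and 1 transversion over 41 sites: P = 3/41 = 0.073171, Q = 1/41 = 0.024390.
d = −0.5·ln(0.829268) − 0.25·ln(0.951220) = −0.5·(-0.187212) − 0.25·(-0.050010) = 0.1061.

0.1061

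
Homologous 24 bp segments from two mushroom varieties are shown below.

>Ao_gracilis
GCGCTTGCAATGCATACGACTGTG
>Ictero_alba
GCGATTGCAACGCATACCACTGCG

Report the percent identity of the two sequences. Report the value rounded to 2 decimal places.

83.33%

Mismatches occur at site 4 (C→A), site 11 (T→C), site 18 (G→C), site 23 (T→C).
20 of the 24 sites match, so the percent identity is 20/24 × 100 = 83.33%.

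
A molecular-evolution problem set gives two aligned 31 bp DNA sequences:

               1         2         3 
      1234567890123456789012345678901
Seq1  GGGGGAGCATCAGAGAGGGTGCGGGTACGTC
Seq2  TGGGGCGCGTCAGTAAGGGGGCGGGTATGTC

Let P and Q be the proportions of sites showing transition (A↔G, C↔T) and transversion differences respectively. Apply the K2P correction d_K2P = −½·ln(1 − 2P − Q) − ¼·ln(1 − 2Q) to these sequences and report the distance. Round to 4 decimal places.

0.2694

Differing sites — 1:G/T (Tv); 6:A/C (Tv); 9:A/G (Ti); 14:A/T (Tv); 15:G/A (Ti); 20:T/G (Tv); 28:C/T (Ti).
Of the 7 differences, 3 transitions and 4 transversions over 31 sites: P = 3/31 = 0.096774, Q = 4/31 = 0.129032.
d = −0.5·ln(0.677420) − 0.25·ln(0.741936) = −0.5·(-0.389464) − 0.25·(-0.298492) = 0.2694.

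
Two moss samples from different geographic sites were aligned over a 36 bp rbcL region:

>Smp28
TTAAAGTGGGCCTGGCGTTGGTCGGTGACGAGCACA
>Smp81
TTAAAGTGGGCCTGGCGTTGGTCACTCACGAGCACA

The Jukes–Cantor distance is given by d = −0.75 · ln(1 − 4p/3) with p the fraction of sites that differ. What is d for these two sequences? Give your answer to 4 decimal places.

0.0883

Differing sites — 24:G/A; 25:G/C; 27:G/C.
p = 3/36 = 0.083333.
d = −0.75 · ln(1 − (4/3)·0.083333) = −0.75 · ln(0.888889) = −0.75 · (-0.117783) = 0.0883.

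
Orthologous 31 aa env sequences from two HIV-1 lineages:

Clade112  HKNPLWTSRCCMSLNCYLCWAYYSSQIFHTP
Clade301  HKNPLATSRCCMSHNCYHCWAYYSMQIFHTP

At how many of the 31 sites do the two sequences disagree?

Mismatches occur at site 6 (W↔A), site 14 (L↔H), site 18 (L↔H), site 25 (S↔M).
That gives 4 mismatches out of 31 aligned sites, so the Hamming distance is 4.

4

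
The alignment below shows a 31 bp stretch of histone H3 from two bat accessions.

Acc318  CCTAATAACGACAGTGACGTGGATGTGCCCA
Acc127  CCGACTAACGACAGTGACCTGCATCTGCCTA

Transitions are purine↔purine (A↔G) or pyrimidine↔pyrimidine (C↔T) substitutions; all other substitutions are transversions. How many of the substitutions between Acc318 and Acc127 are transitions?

1

Differing sites — 3:T/G (Tv); 5:A/C (Tv); 19:G/C (Tv); 22:G/C (Tv); 25:G/C (Tv); 30:C/T (Ti).
Of the 6 differences, 1 transition and 5 transversions, so the answer is 1.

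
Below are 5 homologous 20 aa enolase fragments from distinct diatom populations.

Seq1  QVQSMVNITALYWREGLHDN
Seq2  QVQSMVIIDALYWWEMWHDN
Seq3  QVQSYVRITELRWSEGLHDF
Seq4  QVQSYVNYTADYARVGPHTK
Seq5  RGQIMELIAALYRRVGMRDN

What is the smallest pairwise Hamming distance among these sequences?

5

Pairwise Hamming distances:
  Seq1 vs Seq2: 5
  Seq1 vs Seq3: 6
  Seq1 vs Seq4: 8
  Seq1 vs Seq5: 10
  Seq2 vs Seq3: 9
  Seq2 vs Seq4: 12
  Seq2 vs Seq5: 12
  Seq3 vs Seq4: 11
  Seq3 vs Seq5: 15
  Seq4 vs Seq5: 14
The smallest is 5, between Seq1 and Seq2.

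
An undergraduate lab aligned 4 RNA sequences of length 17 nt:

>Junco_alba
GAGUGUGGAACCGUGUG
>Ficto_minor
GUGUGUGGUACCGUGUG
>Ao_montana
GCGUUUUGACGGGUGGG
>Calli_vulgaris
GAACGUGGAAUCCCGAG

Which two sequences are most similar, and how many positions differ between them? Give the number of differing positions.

Pairwise Hamming distances:
  Junco_alba vs Ficto_minor: 2
  Junco_alba vs Ao_montana: 7
  Junco_alba vs Calli_vulgaris: 6
  Ficto_minor vs Ao_montana: 8
  Ficto_minor vs Calli_vulgaris: 8
  Ao_montana vs Calli_vulgaris: 11
The smallest is 2, between Junco_alba and Ficto_minor.

2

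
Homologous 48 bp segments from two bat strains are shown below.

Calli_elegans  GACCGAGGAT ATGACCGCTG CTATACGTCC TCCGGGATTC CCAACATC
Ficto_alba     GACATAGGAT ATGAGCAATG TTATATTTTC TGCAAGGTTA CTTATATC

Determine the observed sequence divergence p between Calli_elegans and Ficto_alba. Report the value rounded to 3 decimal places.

0.354

Differing sites — 4:C/A; 5:G/T; 15:C/G; 17:G/A; 18:C/A; 21:C/T; 26:C/T; 27:G/T; 29:C/T; 32:C/G; 34:G/A; 35:G/A; 37:A/G; 40:C/A; 42:C/T; 43:A/T; 45:C/T.
There are 17 differences over 48 sites, so p = 17/48 = 0.354.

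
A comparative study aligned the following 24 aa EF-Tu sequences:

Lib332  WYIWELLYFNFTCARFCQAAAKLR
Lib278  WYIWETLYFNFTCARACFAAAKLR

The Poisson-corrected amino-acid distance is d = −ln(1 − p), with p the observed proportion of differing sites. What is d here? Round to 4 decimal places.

Differing sites — 6:L/T; 16:F/A; 18:Q/F.
p = 3/24 = 0.125000.
d = −ln(1 − 0.125000) = −ln(0.875000) = 0.1335.

0.1335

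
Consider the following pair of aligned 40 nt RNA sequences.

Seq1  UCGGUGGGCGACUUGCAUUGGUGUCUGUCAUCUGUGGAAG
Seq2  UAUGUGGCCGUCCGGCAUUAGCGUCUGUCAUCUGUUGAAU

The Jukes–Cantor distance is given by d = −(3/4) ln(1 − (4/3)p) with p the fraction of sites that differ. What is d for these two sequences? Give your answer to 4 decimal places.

Mismatches occur at site 2 (C→A), site 3 (G→U), site 8 (G→C), site 11 (A→U), site 13 (U→C), site 14 (U→G), site 20 (G→A), site 22 (U→C), site 36 (G→U), site 40 (G→U).
p = 10/40 = 0.250000.
d = −0.75 · ln(1 − (4/3)·0.250000) = −0.75 · ln(0.666667) = −0.75 · (-0.405465) = 0.3041.

0.3041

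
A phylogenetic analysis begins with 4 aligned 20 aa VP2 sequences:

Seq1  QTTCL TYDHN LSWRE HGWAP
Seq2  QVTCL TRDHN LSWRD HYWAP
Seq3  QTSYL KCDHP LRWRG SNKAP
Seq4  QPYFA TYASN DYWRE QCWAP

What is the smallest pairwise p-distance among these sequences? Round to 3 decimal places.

Pairwise Hamming distances:
  Seq1 vs Seq2: 4
  Seq1 vs Seq3: 10
  Seq1 vs Seq4: 10
  Seq2 vs Seq3: 11
  Seq2 vs Seq4: 12
  Seq3 vs Seq4: 15
The smallest is 4 mismatches, between Seq1 and Seq2; p = 4/20 = 0.200.

0.200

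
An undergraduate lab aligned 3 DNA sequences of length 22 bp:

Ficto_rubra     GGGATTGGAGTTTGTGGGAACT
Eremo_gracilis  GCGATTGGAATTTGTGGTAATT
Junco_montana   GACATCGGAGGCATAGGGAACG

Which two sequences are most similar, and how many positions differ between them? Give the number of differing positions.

Pairwise Hamming distances:
  Ficto_rubra vs Eremo_gracilis: 4
  Ficto_rubra vs Junco_montana: 9
  Eremo_gracilis vs Junco_montana: 12
The smallest is 4, between Ficto_rubra and Eremo_gracilis.

4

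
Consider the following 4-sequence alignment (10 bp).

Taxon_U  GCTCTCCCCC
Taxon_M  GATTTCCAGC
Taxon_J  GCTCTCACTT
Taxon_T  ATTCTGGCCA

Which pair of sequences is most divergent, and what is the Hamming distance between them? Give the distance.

Pairwise Hamming distances:
  Taxon_U vs Taxon_M: 4
  Taxon_U vs Taxon_J: 3
  Taxon_U vs Taxon_T: 5
  Taxon_M vs Taxon_J: 6
  Taxon_M vs Taxon_T: 8
  Taxon_J vs Taxon_T: 6
The largest is 8, between Taxon_M and Taxon_T.

8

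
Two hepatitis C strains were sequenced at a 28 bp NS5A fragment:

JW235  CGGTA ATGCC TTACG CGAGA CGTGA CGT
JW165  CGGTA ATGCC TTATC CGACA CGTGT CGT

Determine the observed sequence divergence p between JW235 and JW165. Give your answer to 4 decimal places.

Differing sites — 14:C/T; 15:G/C; 19:G/C; 25:A/T.
There are 4 differences over 28 sites, so p = 4/28 = 0.1429.

0.1429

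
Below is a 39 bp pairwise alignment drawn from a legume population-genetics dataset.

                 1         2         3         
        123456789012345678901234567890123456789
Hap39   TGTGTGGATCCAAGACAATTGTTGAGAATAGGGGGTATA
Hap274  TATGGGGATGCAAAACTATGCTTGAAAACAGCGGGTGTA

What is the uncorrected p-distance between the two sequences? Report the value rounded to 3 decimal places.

0.282

The sequences differ at positions 2 (G/A), 5 (T/G), 10 (C/G), 14 (G/A), 17 (A/T), 20 (T/G), 21 (G/C), 26 (G/A), 29 (T/C), 32 (G/C), 37 (A/G).
There are 11 differences over 39 sites, so p = 11/39 = 0.282.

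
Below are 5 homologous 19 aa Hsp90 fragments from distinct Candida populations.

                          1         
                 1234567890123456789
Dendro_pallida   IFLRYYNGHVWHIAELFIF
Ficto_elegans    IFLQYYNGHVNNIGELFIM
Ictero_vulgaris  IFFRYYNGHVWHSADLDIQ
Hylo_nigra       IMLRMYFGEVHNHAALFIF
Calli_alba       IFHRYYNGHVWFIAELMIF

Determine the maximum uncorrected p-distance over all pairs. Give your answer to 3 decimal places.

0.579

Pairwise Hamming distances:
  Dendro_pallida vs Ficto_elegans: 5
  Dendro_pallida vs Ictero_vulgaris: 5
  Dendro_pallida vs Hylo_nigra: 8
  Dendro_pallida vs Calli_alba: 3
  Ficto_elegans vs Ictero_vulgaris: 9
  Ficto_elegans vs Hylo_nigra: 10
  Ficto_elegans vs Calli_alba: 7
  Ictero_vulgaris vs Hylo_nigra: 11
  Ictero_vulgaris vs Calli_alba: 6
  Hylo_nigra vs Calli_alba: 10
The largest is 11 mismatches, between Ictero_vulgaris and Hylo_nigra; p = 11/19 = 0.579.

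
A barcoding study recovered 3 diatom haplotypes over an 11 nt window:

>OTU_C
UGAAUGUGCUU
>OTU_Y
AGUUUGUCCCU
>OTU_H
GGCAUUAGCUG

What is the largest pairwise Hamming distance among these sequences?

Pairwise Hamming distances:
  OTU_C vs OTU_Y: 5
  OTU_C vs OTU_H: 5
  OTU_Y vs OTU_H: 8
The largest is 8, between OTU_Y and OTU_H.

8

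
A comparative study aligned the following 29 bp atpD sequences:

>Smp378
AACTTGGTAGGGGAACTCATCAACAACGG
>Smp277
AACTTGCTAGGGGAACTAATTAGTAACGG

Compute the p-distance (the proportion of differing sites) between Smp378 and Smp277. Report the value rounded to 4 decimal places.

Differing sites — 7:G/C; 18:C/A; 21:C/T; 23:A/G; 24:C/T.
There are 5 differences over 29 sites, so p = 5/29 = 0.1724.

0.1724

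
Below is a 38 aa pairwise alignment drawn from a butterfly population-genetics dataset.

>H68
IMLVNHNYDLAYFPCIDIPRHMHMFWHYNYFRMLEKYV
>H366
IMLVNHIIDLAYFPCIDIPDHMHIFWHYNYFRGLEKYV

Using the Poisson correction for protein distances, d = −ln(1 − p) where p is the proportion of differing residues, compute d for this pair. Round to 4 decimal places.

0.1411

Differing sites — 7:N/I; 8:Y/I; 20:R/D; 24:M/I; 33:M/G.
p = 5/38 = 0.131579.
d = −ln(1 − 0.131579) = −ln(0.868421) = 0.1411.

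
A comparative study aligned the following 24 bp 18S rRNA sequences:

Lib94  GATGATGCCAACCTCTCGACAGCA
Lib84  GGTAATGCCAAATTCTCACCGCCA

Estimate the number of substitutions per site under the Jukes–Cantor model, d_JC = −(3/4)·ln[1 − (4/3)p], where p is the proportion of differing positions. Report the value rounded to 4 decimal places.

Differing sites — 2:A/G; 4:G/A; 12:C/A; 13:C/T; 18:G/A; 19:A/C; 21:A/G; 22:G/C.
p = 8/24 = 0.333333.
d = −0.75 · ln(1 − (4/3)·0.333333) = −0.75 · ln(0.555556) = −0.75 · (-0.587786) = 0.4408.

0.4408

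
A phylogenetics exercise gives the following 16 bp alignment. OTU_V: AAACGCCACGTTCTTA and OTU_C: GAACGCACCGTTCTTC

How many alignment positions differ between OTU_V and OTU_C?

4

Mismatches occur at site 1 (A/G), site 7 (C/A), site 8 (A/C), site 16 (A/C).
That gives 4 mismatches out of 16 aligned sites, so the Hamming distance is 4.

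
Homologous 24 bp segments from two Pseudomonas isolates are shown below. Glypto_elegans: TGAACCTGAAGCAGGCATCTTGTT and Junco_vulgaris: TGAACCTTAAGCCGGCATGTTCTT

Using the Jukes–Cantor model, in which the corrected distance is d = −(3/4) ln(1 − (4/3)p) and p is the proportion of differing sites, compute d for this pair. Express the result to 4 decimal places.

Mismatches occur at site 8 (G↔T), site 13 (A↔C), site 19 (C↔G), site 22 (G↔C).
p = 4/24 = 0.166667.
d = −0.75 · ln(1 − (4/3)·0.166667) = −0.75 · ln(0.777777) = −0.75 · (-0.251315) = 0.1885.

0.1885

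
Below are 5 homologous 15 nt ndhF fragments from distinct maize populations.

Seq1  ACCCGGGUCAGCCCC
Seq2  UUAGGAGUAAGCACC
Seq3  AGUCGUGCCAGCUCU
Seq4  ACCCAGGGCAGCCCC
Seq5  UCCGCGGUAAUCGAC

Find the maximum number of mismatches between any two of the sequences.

12

Pairwise Hamming distances:
  Seq1 vs Seq2: 7
  Seq1 vs Seq3: 6
  Seq1 vs Seq4: 2
  Seq1 vs Seq5: 7
  Seq2 vs Seq3: 9
  Seq2 vs Seq4: 9
  Seq2 vs Seq5: 7
  Seq3 vs Seq4: 7
  Seq3 vs Seq5: 12
  Seq4 vs Seq5: 8
The largest is 12, between Seq3 and Seq5.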